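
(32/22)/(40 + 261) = 16/3311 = 0.00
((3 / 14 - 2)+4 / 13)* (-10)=1345 / 91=14.78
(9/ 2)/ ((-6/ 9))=-27/ 4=-6.75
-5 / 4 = -1.25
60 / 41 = 1.46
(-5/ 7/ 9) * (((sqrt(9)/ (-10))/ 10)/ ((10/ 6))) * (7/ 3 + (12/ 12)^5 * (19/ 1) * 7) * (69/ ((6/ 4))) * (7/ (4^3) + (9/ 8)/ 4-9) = -367517/ 4800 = -76.57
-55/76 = -0.72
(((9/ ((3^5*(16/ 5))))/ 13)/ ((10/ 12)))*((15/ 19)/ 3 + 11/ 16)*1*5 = 1445/ 284544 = 0.01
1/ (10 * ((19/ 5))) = 1/ 38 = 0.03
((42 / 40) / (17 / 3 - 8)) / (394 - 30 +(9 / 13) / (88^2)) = -226512 / 183223085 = -0.00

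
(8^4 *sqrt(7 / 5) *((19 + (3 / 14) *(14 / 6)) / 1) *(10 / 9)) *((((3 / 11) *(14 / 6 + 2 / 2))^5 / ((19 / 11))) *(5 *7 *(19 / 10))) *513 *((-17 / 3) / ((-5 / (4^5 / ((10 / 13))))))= 4808043921408000 *sqrt(35) / 14641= 1942816162809.70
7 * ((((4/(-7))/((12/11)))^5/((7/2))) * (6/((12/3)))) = -161051/1361367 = -0.12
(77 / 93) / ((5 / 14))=1078 / 465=2.32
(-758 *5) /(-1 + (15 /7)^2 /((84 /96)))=-1299970 /1457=-892.22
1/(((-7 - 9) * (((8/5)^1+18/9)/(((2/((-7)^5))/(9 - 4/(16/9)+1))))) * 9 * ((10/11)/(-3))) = -11/112539672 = -0.00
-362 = -362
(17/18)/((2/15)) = 85/12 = 7.08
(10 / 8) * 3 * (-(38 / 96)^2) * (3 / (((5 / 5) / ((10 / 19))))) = -0.93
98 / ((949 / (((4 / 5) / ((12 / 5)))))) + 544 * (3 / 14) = 2323838 / 19929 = 116.61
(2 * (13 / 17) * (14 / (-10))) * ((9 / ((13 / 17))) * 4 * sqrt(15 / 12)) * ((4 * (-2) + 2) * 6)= 4057.12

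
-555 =-555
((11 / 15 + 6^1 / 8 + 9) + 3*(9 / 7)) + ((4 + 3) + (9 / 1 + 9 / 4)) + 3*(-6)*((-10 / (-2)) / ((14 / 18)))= -8728 / 105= -83.12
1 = 1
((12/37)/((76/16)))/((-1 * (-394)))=0.00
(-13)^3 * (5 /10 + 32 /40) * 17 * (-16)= 3884296 /5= 776859.20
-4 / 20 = -0.20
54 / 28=27 / 14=1.93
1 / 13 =0.08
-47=-47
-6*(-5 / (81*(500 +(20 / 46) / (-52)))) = 1196 / 1614573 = 0.00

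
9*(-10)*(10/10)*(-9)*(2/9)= 180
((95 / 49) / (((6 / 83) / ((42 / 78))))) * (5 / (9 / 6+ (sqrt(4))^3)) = 2075 / 273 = 7.60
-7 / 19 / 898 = -7 / 17062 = -0.00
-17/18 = -0.94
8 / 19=0.42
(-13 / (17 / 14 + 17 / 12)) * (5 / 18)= -70 / 51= -1.37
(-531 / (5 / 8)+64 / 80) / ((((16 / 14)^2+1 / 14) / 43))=-17884216 / 675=-26495.13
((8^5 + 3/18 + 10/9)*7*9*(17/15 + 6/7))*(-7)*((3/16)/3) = -862946161/480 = -1797804.50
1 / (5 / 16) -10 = -34 / 5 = -6.80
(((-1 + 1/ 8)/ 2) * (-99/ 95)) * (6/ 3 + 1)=1.37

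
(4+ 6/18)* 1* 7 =91/3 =30.33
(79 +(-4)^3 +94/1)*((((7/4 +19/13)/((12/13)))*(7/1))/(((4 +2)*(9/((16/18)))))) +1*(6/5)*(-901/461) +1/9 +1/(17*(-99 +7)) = 54482728147/1314029790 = 41.46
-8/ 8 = -1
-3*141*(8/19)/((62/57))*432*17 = -37278144/31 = -1202520.77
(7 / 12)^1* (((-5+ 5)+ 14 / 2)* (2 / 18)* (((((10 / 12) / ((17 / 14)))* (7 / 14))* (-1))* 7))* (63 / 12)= -84035 / 14688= -5.72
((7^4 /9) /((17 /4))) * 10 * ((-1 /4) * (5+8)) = -2040.07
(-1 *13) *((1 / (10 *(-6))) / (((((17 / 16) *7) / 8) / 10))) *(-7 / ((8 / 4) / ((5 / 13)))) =-160 / 51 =-3.14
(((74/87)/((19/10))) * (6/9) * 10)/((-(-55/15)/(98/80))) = 18130/18183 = 1.00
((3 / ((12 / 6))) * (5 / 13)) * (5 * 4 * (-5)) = -750 / 13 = -57.69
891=891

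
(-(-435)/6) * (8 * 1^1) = 580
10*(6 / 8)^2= 45 / 8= 5.62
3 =3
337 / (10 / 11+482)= 3707 / 5312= 0.70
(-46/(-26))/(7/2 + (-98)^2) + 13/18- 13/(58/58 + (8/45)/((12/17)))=-4827143/499590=-9.66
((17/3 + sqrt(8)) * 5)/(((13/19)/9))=1710 * sqrt(2)/13 + 4845/13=558.72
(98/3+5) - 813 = -2326/3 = -775.33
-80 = -80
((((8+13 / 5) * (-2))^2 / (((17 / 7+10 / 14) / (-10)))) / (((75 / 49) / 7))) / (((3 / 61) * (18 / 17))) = -13987904266 / 111375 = -125592.86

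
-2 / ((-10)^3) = 1 / 500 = 0.00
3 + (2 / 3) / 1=11 / 3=3.67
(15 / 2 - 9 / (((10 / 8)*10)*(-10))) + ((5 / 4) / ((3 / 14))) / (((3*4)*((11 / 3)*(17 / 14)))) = 2154571 / 280500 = 7.68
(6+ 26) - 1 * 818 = -786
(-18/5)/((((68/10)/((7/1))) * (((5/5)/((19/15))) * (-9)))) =133/255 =0.52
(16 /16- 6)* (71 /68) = -355 /68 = -5.22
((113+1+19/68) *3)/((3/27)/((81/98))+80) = 16995177/3972424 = 4.28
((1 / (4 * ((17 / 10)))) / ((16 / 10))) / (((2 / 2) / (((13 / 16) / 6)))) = 0.01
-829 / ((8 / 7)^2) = -40621 / 64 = -634.70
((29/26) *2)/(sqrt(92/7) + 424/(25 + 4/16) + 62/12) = 1637000526/15674724403 - 21299688 *sqrt(161)/15674724403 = 0.09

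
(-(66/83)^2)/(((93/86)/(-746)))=436.20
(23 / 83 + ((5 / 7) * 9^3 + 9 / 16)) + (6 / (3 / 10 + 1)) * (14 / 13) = 827182325 / 1571024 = 526.52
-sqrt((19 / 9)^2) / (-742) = 19 / 6678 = 0.00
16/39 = 0.41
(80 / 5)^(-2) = 1 / 256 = 0.00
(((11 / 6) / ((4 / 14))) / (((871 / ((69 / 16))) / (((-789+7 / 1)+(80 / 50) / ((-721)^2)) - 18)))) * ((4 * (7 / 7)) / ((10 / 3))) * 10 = -197279658741 / 646830730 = -304.99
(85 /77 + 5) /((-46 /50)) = -11750 /1771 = -6.63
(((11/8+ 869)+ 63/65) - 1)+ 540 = 733379/520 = 1410.34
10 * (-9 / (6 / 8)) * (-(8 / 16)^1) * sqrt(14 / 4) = 30 * sqrt(14) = 112.25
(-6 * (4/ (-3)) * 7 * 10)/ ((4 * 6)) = 70/ 3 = 23.33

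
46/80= 23/40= 0.58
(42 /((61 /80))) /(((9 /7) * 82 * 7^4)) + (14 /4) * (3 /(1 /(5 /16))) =38605495 /11764704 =3.28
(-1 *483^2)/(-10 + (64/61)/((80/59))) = 3388245/134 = 25285.41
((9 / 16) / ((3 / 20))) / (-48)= -5 / 64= -0.08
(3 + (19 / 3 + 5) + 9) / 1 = 23.33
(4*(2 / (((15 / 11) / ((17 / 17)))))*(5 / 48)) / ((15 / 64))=352 / 135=2.61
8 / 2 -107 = -103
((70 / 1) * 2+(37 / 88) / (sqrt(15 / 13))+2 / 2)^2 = 1739 * sqrt(195) / 220+2309394757 / 116160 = 19991.53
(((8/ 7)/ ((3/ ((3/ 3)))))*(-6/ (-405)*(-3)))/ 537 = -16/ 507465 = -0.00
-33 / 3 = -11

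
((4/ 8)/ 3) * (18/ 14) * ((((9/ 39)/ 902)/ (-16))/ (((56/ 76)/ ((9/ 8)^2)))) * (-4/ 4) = 13851/ 2353455104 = 0.00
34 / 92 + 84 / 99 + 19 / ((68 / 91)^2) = 35.24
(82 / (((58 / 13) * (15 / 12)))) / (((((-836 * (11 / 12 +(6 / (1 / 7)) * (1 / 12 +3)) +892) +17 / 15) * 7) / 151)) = -80483 / 27439307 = -0.00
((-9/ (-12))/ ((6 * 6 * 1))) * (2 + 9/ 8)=25/ 384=0.07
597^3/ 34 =212776173/ 34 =6258122.74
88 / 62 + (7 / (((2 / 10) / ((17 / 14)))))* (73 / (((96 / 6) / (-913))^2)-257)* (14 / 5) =224234935569 / 7936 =28255410.23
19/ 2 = 9.50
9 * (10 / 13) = 6.92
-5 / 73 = -0.07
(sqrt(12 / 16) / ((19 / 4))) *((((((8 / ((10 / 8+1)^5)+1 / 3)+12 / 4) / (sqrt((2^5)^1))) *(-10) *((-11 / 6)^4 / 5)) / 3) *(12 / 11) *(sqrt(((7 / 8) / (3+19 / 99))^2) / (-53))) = 0.00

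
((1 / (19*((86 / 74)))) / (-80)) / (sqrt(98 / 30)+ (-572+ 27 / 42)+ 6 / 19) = 241129*sqrt(15) / 297634830398260+ 118023969 / 119053932159304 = 0.00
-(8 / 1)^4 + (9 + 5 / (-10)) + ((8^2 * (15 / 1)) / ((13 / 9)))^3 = 1289927127525 / 4394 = 293565572.95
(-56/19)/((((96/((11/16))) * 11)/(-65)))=455/3648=0.12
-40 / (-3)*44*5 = 8800 / 3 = 2933.33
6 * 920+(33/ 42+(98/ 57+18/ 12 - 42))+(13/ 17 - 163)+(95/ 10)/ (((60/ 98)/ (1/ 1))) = 723784951/ 135660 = 5335.29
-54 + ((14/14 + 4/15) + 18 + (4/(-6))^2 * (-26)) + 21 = -1138/45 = -25.29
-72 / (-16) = 9 / 2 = 4.50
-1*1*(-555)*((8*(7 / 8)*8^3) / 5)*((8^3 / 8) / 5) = 25460736 / 5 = 5092147.20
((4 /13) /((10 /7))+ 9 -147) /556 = -2239 /9035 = -0.25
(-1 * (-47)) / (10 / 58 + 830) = 1363 / 24075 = 0.06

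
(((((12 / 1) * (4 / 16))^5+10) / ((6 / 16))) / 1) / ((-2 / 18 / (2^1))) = -12144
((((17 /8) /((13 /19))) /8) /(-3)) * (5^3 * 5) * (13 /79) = -201875 /15168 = -13.31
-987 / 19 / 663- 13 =-54916 / 4199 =-13.08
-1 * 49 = -49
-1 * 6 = -6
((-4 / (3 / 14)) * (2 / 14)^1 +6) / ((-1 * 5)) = -2 / 3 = -0.67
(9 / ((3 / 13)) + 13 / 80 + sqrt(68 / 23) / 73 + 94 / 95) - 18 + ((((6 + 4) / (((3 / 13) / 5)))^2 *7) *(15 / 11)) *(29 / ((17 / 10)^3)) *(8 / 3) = 2 *sqrt(391) / 1679 + 5214680377136677 / 739308240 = 7053459.05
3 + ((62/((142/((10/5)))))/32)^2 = 3872449/1290496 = 3.00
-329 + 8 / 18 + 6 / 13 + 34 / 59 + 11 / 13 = -2255014 / 6903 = -326.67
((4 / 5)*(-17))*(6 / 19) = -4.29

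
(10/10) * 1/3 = 1/3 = 0.33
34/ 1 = 34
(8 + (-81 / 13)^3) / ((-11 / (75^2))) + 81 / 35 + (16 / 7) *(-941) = 9031803422 / 76895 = 117456.32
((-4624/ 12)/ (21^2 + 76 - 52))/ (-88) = 0.01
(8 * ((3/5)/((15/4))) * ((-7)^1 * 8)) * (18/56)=-576/25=-23.04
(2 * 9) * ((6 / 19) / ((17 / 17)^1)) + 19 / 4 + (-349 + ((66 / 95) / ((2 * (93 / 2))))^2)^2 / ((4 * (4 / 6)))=27492381790822667993 / 601770901205000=45685.79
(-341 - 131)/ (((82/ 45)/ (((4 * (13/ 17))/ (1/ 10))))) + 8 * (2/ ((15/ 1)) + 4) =-82490288/ 10455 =-7890.03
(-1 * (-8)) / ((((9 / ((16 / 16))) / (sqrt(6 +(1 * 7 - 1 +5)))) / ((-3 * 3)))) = -8 * sqrt(17) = -32.98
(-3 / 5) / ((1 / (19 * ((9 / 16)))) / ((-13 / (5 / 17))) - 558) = 113373 / 105437290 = 0.00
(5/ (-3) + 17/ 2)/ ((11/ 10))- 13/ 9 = 472/ 99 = 4.77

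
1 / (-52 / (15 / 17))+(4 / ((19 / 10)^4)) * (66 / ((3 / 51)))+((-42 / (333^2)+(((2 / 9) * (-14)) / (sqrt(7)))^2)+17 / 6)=4453039023762191 / 12774830186196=348.58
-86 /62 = -1.39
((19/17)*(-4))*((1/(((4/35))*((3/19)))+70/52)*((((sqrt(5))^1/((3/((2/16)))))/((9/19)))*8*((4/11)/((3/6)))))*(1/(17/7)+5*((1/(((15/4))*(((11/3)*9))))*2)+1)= -5839998080*sqrt(5)/30127383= -433.45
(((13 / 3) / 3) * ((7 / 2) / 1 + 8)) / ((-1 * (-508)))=299 / 9144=0.03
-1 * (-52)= 52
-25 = -25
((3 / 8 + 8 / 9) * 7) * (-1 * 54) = -477.75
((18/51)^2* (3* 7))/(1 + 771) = 189/55777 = 0.00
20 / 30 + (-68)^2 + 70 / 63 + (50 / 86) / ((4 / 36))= 1792201 / 387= 4631.01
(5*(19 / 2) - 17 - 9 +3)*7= 343 / 2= 171.50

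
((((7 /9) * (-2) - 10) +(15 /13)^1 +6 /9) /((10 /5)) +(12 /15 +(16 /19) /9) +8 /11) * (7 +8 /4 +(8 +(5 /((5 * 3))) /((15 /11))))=-102679156 /1833975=-55.99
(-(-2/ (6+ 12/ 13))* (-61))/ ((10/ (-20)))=1586/ 45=35.24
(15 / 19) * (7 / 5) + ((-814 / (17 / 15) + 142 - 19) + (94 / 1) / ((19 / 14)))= -524.87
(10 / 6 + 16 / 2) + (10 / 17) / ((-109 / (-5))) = 53887 / 5559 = 9.69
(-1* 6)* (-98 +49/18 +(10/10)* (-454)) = 9887/3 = 3295.67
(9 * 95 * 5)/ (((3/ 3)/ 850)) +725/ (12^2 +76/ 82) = 21591772225/ 5942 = 3633755.00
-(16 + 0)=-16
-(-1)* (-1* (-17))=17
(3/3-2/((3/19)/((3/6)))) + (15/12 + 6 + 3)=59/12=4.92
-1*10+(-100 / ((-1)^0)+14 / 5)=-536 / 5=-107.20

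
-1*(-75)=75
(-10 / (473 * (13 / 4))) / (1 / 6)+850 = 5226410 / 6149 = 849.96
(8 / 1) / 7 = 8 / 7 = 1.14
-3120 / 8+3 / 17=-6627 / 17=-389.82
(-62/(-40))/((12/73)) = 2263/240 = 9.43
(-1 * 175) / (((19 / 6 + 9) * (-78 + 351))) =-50 / 949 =-0.05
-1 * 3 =-3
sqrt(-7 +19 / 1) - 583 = -583 +2* sqrt(3) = -579.54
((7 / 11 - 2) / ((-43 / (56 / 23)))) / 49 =120 / 76153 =0.00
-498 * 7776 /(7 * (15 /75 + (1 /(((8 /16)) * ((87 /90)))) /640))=-17968158720 /6601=-2722035.86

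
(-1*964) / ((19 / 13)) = -12532 / 19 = -659.58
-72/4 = -18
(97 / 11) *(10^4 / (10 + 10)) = 48500 / 11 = 4409.09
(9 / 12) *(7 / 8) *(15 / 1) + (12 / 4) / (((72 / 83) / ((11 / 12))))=937 / 72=13.01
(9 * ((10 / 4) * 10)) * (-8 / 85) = -360 / 17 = -21.18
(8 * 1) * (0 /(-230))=0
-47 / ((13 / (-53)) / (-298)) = -742318 / 13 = -57101.38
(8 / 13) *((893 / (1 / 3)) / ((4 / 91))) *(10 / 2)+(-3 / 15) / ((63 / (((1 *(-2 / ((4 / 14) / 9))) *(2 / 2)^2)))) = 937651 / 5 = 187530.20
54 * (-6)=-324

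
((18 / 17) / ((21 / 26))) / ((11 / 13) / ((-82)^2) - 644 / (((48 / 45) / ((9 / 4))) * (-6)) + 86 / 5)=181816960 / 33786671233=0.01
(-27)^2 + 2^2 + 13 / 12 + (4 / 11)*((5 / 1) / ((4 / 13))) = 97679 / 132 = 739.99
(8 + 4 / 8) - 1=15 / 2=7.50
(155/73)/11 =0.19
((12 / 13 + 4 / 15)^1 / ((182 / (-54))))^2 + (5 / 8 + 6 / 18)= 909340031 / 839693400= 1.08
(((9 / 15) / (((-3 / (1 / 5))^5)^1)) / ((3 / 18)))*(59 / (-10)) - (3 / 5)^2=-0.36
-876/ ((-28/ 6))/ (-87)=-2.16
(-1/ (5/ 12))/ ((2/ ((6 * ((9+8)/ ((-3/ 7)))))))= 1428/ 5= 285.60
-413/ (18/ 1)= -413/ 18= -22.94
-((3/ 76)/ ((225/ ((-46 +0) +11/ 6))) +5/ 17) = -0.29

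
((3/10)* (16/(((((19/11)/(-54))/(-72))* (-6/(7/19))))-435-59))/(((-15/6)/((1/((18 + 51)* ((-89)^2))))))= 195334/328840315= 0.00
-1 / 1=-1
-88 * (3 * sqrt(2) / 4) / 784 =-33 * sqrt(2) / 392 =-0.12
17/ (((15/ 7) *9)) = 119/ 135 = 0.88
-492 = -492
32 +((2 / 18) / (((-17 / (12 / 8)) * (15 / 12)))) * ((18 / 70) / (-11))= 1047206 / 32725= 32.00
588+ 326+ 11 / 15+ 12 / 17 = 233437 / 255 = 915.44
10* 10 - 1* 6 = 94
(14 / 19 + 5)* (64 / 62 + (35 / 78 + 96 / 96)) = 653891 / 45942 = 14.23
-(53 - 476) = 423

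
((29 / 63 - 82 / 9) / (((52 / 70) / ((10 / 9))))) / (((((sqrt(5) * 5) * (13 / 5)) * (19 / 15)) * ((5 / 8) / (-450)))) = 1090000 * sqrt(5) / 9633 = 253.02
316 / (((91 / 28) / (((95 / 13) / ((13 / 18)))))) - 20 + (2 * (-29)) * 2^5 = -892.19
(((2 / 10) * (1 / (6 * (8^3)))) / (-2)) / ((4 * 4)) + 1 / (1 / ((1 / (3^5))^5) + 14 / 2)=-84728811793 / 41645929731686400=-0.00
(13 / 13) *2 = 2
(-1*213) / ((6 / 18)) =-639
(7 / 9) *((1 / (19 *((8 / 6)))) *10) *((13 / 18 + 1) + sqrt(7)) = 1.34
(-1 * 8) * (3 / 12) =-2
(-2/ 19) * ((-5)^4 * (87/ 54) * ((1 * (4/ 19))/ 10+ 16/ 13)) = -5604250/ 42237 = -132.69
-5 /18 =-0.28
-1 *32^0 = -1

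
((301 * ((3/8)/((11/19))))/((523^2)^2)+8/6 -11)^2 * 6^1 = 36456489830072556988787919121/65023465843747692342432096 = 560.67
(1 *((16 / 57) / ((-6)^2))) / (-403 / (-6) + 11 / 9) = 8 / 70167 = 0.00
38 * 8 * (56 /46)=8512 /23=370.09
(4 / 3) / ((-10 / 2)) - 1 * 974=-14614 / 15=-974.27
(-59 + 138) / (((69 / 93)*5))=2449 / 115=21.30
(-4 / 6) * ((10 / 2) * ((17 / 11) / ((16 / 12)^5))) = -6885 / 5632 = -1.22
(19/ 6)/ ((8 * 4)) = 19/ 192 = 0.10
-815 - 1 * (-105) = -710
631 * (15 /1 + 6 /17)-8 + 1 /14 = 2303787 /238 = 9679.78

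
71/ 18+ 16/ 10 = 499/ 90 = 5.54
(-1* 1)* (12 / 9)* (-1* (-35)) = -140 / 3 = -46.67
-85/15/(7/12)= -68/7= -9.71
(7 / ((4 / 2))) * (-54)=-189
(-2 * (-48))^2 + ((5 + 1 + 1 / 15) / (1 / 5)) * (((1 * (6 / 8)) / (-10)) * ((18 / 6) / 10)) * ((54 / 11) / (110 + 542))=13219423029 / 1434400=9215.99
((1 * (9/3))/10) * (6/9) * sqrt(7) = sqrt(7)/5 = 0.53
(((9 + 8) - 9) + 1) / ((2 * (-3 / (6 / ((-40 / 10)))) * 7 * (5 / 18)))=81 / 70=1.16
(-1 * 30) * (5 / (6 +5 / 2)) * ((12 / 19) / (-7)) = 3600 / 2261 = 1.59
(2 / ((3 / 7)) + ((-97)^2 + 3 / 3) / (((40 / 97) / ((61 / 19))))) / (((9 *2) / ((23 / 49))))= 384209365 / 201096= 1910.58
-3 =-3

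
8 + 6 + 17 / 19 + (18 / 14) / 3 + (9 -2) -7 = 2038 / 133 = 15.32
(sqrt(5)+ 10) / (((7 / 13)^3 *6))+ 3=16.06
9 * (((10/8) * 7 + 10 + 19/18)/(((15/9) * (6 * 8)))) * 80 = 178.25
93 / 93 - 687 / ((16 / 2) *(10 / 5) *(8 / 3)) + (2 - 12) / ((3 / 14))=-23719 / 384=-61.77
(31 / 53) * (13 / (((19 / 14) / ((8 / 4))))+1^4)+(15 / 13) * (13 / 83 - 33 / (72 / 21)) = 7522601 / 8692424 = 0.87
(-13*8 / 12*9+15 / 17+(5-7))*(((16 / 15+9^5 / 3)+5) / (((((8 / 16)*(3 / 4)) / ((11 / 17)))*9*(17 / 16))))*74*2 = -16555146899456 / 397953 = -41600759.13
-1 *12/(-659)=12/659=0.02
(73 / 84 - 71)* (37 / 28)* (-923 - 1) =2397637 / 28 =85629.89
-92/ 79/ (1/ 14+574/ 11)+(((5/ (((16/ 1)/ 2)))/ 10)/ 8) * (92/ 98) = -29809449/ 1993595968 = -0.01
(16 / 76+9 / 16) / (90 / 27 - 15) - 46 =-46.07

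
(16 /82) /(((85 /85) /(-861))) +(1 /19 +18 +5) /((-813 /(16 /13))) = -11247752 /66937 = -168.03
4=4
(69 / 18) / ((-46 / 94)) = -7.83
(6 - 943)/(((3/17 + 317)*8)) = -15929/43136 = -0.37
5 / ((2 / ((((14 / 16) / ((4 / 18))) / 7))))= 45 / 32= 1.41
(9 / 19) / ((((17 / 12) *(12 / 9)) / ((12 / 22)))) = 486 / 3553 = 0.14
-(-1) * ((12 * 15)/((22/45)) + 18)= 4248/11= 386.18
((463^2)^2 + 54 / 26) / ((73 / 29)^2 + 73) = 251207913613460 / 433693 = 579229809.14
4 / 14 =2 / 7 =0.29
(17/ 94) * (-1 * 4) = -34/ 47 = -0.72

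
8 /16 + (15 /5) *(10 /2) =31 /2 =15.50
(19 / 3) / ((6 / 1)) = 19 / 18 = 1.06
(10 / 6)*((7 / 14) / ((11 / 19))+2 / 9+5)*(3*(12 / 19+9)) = 293.08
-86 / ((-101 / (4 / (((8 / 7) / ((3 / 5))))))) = 903 / 505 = 1.79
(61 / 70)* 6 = 183 / 35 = 5.23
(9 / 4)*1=9 / 4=2.25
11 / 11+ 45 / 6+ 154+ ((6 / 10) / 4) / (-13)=42247 / 260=162.49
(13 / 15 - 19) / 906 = -136 / 6795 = -0.02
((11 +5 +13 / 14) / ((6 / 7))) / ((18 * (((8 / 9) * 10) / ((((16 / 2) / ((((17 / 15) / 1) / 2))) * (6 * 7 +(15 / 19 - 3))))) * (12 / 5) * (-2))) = -74655 / 5168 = -14.45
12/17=0.71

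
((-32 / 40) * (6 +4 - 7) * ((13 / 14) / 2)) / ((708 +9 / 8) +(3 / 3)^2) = -24 / 15295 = -0.00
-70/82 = -35/41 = -0.85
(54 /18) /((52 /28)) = 21 /13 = 1.62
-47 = -47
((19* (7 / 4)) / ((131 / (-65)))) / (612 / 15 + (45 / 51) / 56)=-10287550 / 25451073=-0.40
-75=-75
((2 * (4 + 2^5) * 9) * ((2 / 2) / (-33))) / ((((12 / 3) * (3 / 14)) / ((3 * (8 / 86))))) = -3024 / 473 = -6.39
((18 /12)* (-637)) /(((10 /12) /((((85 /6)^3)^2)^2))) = -18121599859148327978515625 /241864704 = -74924532432596398.93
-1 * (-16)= 16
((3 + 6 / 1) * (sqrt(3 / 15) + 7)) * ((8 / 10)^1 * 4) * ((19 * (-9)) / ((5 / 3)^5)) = -41885424 / 15625 - 5983632 * sqrt(5) / 78125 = -2851.93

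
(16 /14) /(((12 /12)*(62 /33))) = 132 /217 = 0.61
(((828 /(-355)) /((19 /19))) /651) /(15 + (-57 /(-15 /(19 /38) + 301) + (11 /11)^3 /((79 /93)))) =-1969628 /8777753075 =-0.00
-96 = -96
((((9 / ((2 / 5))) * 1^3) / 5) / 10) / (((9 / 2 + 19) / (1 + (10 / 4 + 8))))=207 / 940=0.22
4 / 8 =1 / 2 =0.50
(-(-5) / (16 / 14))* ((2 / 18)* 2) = 35 / 36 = 0.97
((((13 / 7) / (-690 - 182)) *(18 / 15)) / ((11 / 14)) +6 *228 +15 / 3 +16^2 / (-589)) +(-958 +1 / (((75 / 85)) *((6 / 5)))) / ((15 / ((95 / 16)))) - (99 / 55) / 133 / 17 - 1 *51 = 342255984951943 / 363048950880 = 942.73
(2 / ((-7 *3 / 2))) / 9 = -4 / 189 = -0.02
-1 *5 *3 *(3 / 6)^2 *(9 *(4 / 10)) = -13.50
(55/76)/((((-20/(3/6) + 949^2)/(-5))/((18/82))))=-825/935382692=-0.00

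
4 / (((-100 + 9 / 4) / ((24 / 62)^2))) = -2304 / 375751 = -0.01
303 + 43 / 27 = 8224 / 27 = 304.59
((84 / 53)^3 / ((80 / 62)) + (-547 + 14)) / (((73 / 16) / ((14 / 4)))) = -22089786712 / 54340105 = -406.51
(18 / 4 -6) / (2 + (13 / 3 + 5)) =-9 / 68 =-0.13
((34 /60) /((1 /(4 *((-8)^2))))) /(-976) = -136 /915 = -0.15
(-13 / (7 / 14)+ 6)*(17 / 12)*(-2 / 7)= 170 / 21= 8.10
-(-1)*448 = 448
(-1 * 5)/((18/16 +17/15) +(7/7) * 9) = -600/1351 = -0.44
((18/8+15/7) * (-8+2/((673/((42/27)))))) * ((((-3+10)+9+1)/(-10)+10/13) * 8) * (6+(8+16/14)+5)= 11291811476/2143505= 5267.92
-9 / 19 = -0.47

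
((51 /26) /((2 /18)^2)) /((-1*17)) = -243 /26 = -9.35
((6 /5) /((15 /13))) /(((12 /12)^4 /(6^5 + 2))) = 202228 /25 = 8089.12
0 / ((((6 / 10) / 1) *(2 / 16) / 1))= 0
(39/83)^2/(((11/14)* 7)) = 3042/75779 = 0.04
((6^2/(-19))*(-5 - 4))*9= 153.47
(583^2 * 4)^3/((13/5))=966535821933596775.38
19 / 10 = 1.90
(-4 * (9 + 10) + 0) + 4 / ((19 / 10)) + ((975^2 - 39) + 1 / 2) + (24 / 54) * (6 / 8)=108358475 / 114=950512.94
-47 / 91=-0.52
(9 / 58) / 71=9 / 4118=0.00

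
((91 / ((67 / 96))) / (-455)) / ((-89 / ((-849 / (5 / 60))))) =-32.80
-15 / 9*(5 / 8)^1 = -25 / 24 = -1.04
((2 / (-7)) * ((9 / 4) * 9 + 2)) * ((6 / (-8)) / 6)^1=89 / 112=0.79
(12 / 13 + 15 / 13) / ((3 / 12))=108 / 13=8.31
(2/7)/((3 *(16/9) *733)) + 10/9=1.11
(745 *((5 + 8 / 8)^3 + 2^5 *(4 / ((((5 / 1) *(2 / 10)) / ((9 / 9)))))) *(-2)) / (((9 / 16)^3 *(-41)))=2099445760 / 29889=70241.42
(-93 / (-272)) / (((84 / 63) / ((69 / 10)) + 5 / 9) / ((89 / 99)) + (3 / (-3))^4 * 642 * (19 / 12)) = 190371 / 566434696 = 0.00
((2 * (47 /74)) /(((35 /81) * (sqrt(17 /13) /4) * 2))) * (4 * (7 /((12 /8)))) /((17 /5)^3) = 507600 * sqrt(221) /3090277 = 2.44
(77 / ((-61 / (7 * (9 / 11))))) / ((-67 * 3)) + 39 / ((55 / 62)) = 9890451 / 224785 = 44.00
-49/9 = -5.44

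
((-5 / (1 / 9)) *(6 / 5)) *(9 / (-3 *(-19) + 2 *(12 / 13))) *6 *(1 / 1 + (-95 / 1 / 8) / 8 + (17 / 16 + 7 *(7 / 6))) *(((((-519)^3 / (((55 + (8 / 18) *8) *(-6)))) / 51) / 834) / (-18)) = 3051378781893 / 13548874880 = 225.21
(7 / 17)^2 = 49 / 289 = 0.17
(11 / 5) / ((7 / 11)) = 121 / 35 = 3.46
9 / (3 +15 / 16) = 16 / 7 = 2.29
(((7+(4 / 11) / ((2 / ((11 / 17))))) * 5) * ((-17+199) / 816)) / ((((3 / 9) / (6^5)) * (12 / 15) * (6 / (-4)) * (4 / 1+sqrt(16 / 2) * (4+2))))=22297275 / 9826-66891825 * sqrt(2) / 9826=-7358.24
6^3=216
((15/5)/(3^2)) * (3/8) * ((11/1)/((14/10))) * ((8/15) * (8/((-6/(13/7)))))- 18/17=-17662/7497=-2.36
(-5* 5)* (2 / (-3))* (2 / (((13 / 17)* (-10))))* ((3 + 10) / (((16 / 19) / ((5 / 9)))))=-8075 / 216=-37.38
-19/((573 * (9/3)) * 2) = -19/3438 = -0.01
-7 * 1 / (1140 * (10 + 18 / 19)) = -7 / 12480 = -0.00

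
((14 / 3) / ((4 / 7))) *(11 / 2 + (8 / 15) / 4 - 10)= -35.66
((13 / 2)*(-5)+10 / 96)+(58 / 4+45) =1301 / 48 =27.10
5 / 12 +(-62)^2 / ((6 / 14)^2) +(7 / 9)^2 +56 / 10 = 33914807 / 1620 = 20935.07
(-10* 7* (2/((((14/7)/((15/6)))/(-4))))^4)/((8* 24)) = -21875/6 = -3645.83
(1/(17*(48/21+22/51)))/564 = 7/182360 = 0.00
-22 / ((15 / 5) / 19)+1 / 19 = -139.28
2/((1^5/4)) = 8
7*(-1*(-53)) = 371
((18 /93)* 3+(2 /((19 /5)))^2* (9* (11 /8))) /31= 89721 /693842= 0.13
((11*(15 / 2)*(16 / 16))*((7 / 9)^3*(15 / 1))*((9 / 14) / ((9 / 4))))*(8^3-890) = -188650 / 3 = -62883.33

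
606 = 606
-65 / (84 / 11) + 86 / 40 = -668 / 105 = -6.36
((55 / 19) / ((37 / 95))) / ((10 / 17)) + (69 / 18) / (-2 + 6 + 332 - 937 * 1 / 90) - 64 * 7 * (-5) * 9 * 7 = 306035136475 / 2168422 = 141132.65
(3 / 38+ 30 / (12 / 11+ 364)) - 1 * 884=-33720221 / 38152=-883.84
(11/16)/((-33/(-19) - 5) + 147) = 0.00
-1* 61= -61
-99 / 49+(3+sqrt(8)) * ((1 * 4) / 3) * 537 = 1432 * sqrt(2)+105153 / 49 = 4171.13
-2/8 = -1/4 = -0.25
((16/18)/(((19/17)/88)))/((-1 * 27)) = -11968/4617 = -2.59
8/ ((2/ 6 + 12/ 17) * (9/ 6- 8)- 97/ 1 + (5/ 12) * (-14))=-136/ 1863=-0.07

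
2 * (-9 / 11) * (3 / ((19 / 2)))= -108 / 209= -0.52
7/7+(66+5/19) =67.26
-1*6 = -6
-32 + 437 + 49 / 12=4909 / 12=409.08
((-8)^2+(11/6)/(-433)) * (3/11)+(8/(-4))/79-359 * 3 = -797385091/752554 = -1059.57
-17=-17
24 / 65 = 0.37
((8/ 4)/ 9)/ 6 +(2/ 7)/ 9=13/ 189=0.07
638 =638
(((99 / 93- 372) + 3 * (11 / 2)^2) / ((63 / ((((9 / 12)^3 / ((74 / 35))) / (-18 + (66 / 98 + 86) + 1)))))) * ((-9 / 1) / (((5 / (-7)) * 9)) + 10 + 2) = -0.17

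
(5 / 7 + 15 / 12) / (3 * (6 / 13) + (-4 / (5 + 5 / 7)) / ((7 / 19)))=-3575 / 938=-3.81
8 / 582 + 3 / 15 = 311 / 1455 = 0.21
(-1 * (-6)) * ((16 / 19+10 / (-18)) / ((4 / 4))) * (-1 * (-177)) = 5782 / 19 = 304.32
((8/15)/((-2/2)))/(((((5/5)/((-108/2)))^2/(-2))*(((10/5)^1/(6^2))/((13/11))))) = 66166.69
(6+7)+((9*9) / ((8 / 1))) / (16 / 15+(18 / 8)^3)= 165187 / 11959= 13.81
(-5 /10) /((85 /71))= -71 /170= -0.42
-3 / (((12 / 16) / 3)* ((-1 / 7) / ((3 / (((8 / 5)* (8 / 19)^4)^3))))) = 1981545.10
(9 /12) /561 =1 /748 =0.00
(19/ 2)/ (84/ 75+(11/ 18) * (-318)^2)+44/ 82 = 67998507/ 126688196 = 0.54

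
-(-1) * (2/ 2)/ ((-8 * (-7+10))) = -1/ 24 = -0.04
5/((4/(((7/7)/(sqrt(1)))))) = 5/4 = 1.25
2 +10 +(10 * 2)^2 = 412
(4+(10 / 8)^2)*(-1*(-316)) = 7031 / 4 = 1757.75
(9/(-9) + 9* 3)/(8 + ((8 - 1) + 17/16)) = 416/257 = 1.62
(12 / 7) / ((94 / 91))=78 / 47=1.66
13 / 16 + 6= 109 / 16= 6.81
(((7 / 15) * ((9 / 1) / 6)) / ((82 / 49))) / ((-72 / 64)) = -686 / 1845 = -0.37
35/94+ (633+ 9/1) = 60383/94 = 642.37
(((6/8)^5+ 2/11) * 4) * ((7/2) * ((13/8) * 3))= 1288833/45056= 28.61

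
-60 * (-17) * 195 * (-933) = -185573700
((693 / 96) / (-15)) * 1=-77 / 160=-0.48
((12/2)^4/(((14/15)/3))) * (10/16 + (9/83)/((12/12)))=1775115/581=3055.28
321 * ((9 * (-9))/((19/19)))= -26001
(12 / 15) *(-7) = -28 / 5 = -5.60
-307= -307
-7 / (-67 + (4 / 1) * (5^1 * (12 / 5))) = 7 / 19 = 0.37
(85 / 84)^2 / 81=7225 / 571536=0.01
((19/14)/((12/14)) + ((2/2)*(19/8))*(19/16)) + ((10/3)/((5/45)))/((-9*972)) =410593/93312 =4.40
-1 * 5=-5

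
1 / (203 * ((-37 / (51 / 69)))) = -0.00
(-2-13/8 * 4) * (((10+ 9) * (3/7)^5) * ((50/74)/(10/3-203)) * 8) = 0.06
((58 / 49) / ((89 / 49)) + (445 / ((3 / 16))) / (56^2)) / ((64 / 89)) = 73709 / 37632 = 1.96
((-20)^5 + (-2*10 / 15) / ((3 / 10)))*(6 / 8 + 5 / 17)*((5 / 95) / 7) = -30070630 / 1197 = -25121.66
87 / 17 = 5.12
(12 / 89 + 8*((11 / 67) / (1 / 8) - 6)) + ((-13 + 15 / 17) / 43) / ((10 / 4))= -37.47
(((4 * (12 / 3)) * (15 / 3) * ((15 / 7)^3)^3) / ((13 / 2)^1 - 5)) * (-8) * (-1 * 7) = 16402500000000 / 5764801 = 2845284.69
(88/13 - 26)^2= 62500/169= 369.82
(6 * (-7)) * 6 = -252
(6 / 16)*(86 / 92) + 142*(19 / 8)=124237 / 368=337.60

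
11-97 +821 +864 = 1599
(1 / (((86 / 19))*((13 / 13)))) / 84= 19 / 7224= 0.00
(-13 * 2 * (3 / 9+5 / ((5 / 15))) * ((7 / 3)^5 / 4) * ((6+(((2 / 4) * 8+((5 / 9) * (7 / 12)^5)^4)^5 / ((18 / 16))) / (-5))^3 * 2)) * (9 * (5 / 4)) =4981081655920493601111074792509599766566332835780159428050511794730525711893588117787640981923559447234076724047415512609602011534870716694820217081435706282024653343876574357732961654280401495775172847237952896155841586024361987628298605418178115538243076081802862567908754647340813180969632992354524286079687074049216656944332802051928086119264464768782125092516892861038246422790002566019283197 / 5886226521878253485624757684379591010359083859259049872312487054915316634045426781633548941831611030738773717844984522645489355334924512280037072601010504642478404907089871317600258795932300717288374596489021051378210876923012527086916956115864507402080414308345447248243136094739408668435031913233159182983777280414827913868885831775257173884698103578474544200591700099726959024537600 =846226633889.56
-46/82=-23/41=-0.56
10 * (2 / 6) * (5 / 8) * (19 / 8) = 475 / 96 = 4.95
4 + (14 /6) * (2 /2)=19 /3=6.33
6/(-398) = -3/199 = -0.02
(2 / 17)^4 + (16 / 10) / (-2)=-334004 / 417605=-0.80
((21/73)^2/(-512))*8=-441/341056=-0.00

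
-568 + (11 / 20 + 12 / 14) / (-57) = -4532837 / 7980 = -568.02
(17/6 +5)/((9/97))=4559/54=84.43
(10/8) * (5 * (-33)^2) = 6806.25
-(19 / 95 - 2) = 9 / 5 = 1.80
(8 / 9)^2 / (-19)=-64 / 1539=-0.04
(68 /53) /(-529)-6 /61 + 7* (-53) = -634677717 /1710257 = -371.10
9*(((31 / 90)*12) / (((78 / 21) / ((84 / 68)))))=13671 / 1105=12.37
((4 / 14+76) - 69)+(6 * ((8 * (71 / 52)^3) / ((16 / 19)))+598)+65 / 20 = 741761417 / 984256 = 753.63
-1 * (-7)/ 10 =7/ 10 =0.70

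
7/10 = 0.70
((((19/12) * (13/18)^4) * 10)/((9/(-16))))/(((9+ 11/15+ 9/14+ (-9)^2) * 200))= -3798613/9064730088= -0.00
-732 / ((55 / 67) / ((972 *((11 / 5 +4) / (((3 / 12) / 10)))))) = -11822350464 / 55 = -214951826.62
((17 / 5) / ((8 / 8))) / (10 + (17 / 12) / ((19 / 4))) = 969 / 2935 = 0.33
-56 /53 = -1.06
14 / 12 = 7 / 6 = 1.17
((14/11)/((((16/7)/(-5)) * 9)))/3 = -245/2376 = -0.10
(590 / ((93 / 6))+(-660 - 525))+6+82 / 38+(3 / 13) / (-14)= -122076447 / 107198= -1138.79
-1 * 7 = -7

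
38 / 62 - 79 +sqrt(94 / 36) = -2430 / 31 +sqrt(94) / 6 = -76.77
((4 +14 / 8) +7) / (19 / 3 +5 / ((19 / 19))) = 1.12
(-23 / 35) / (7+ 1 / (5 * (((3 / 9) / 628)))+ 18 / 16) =-184 / 107779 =-0.00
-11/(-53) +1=64/53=1.21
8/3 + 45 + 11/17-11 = 1903/51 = 37.31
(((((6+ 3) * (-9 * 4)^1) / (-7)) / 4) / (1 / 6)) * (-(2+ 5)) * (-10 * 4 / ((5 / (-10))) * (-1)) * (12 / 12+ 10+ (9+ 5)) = 972000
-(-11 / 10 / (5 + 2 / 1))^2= -121 / 4900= -0.02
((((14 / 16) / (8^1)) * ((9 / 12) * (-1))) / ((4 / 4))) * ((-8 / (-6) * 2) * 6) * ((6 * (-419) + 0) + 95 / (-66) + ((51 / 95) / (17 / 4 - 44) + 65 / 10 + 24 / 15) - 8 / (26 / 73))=38251059931 / 11520080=3320.38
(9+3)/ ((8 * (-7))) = -3/ 14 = -0.21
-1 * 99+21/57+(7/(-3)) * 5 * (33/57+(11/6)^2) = -296717/2052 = -144.60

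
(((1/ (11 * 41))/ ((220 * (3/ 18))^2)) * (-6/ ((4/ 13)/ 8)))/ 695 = -351/ 948171125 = -0.00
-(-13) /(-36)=-13 /36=-0.36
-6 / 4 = -1.50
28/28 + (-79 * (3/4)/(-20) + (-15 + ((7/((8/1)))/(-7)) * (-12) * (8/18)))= -2489/240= -10.37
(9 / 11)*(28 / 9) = 28 / 11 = 2.55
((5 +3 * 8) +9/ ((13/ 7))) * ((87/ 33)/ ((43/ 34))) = 39440/ 559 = 70.55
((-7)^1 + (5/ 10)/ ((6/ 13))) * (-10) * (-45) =-5325/ 2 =-2662.50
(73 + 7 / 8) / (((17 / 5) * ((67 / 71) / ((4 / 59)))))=209805 / 134402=1.56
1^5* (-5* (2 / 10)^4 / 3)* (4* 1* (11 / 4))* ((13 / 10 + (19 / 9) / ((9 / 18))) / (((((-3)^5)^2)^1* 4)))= -0.00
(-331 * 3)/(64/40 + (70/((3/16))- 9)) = -14895/5489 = -2.71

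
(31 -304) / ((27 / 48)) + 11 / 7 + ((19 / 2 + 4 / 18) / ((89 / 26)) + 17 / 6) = -5361283 / 11214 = -478.09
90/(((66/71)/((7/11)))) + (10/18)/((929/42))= 20785555/337227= 61.64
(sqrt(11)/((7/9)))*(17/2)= 36.25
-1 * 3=-3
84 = 84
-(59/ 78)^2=-3481/ 6084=-0.57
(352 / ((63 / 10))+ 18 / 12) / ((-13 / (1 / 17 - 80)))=1091579 / 3094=352.81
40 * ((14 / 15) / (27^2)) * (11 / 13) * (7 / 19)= 8624 / 540189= 0.02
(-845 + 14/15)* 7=-88627/15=-5908.47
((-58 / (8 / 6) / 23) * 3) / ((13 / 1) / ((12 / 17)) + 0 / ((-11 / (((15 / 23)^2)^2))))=-1566 / 5083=-0.31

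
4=4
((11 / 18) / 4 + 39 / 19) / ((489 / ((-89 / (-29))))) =268513 / 19399608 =0.01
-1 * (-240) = 240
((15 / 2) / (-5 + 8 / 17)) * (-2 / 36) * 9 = 255 / 308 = 0.83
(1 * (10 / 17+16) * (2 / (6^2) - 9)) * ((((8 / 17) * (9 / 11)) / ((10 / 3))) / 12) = -22701 / 15895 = -1.43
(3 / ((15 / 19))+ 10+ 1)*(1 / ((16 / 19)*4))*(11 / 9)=7733 / 1440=5.37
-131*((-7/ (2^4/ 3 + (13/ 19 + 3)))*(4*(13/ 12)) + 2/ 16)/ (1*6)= 872329/ 12336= 70.71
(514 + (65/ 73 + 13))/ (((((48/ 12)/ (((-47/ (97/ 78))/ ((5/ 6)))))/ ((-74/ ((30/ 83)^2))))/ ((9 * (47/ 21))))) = 423111538890924/ 6195875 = 68289230.96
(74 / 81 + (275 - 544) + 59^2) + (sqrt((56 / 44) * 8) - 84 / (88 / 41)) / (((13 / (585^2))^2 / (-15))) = 724963585122287 / 1782 - 41580337500 * sqrt(77) / 11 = 373656170727.39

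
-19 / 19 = -1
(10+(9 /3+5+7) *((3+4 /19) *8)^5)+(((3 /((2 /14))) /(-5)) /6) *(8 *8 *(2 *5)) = 415134889336158 /2476099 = 167656822.02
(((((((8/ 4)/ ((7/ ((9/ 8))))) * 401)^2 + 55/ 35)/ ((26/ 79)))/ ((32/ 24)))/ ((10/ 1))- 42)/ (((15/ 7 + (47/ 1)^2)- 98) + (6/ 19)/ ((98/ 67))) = 58005929559/ 32739815680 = 1.77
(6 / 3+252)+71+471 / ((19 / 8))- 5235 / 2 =-79579 / 38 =-2094.18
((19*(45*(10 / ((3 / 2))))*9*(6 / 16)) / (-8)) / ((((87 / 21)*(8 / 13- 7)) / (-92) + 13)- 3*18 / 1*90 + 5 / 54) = 2174260725 / 4382197396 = 0.50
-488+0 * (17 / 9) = -488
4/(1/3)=12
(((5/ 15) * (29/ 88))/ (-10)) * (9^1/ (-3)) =29/ 880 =0.03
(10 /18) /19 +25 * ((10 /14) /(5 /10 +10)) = 14495 /8379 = 1.73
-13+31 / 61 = -762 / 61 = -12.49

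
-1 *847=-847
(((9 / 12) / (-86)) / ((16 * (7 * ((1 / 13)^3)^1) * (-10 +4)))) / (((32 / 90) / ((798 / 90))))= 125229 / 176128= 0.71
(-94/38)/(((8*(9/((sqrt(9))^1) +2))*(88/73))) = -3431/66880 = -0.05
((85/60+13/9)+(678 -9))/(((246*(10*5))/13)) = 0.71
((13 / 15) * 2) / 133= 0.01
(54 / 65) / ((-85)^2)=54 / 469625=0.00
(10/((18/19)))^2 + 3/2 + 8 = 19589/162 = 120.92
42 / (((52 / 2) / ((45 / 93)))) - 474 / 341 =-87 / 143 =-0.61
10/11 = 0.91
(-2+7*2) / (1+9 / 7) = 21 / 4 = 5.25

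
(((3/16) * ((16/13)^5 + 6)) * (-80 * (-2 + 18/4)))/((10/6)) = -73717515/371293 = -198.54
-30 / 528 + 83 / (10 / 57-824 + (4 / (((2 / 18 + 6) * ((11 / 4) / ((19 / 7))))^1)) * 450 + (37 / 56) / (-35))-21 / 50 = -10028367160381 / 15855012951800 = -0.63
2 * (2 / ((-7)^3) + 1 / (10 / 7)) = 2381 / 1715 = 1.39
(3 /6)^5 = 1 /32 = 0.03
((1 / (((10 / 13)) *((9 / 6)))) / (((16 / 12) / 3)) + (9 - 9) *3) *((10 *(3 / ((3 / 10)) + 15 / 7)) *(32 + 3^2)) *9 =1223235 / 14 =87373.93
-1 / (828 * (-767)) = 1 / 635076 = 0.00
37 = 37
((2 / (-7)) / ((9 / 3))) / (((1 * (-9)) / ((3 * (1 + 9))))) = 20 / 63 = 0.32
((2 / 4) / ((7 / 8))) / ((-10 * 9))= -2 / 315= -0.01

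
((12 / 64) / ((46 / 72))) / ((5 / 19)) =513 / 460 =1.12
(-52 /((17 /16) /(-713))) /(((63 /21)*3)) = 593216 /153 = 3877.23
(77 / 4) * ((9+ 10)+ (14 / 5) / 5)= 37653 / 100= 376.53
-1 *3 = -3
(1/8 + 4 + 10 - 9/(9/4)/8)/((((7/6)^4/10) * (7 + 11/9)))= 794610/88837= 8.94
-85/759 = -0.11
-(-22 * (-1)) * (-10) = 220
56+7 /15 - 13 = 652 /15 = 43.47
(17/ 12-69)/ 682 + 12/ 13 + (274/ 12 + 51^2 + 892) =124714735/ 35464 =3516.66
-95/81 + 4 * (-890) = -288455/81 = -3561.17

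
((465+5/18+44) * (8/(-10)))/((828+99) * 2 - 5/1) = -0.22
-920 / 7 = -131.43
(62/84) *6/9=31/63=0.49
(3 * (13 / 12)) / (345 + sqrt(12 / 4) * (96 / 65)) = 6316375 / 670470636 - 6760 * sqrt(3) / 167617659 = 0.01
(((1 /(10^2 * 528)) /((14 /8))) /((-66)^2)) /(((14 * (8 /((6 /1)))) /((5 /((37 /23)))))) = 23 /55597893120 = 0.00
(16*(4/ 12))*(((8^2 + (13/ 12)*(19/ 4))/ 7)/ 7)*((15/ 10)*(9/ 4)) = 9957/ 392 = 25.40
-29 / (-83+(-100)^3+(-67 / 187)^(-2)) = 130181 / 4489337618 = 0.00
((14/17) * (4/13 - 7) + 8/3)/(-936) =0.00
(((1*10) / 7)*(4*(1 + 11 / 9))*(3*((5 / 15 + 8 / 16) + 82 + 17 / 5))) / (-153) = -206960 / 9639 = -21.47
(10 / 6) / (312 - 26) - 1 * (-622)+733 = 1162595 / 858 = 1355.01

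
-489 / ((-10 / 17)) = 8313 / 10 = 831.30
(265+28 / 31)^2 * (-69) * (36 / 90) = -1951444.90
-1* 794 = -794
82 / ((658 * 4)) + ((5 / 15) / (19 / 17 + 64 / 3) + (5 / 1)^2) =37739817 / 1506820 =25.05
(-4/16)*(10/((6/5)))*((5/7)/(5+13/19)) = -2375/9072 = -0.26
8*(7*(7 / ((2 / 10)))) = 1960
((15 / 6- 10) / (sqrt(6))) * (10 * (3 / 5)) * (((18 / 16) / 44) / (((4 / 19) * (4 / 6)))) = -7695 * sqrt(6) / 5632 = -3.35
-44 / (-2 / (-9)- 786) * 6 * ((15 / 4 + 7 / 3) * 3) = 21681 / 3536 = 6.13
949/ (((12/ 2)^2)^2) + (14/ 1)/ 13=30481/ 16848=1.81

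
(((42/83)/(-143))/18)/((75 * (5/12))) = -28/4450875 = -0.00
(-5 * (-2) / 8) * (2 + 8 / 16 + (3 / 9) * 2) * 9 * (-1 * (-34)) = 4845 / 4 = 1211.25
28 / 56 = 1 / 2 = 0.50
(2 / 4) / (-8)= -1 / 16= -0.06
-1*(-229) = 229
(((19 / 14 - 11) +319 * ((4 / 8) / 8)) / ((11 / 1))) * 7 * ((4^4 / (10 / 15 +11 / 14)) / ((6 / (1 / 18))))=64568 / 6039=10.69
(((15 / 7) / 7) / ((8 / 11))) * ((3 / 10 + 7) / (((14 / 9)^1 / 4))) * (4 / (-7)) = -21681 / 4802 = -4.51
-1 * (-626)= 626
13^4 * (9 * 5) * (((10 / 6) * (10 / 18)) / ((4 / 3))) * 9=8032781.25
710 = 710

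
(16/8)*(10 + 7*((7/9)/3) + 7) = 1016/27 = 37.63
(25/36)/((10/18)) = 5/4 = 1.25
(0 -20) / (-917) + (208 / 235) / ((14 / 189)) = 2579636 / 215495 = 11.97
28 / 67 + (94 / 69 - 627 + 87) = -2488190 / 4623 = -538.22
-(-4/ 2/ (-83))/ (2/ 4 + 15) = -4/ 2573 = -0.00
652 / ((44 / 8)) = 1304 / 11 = 118.55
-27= -27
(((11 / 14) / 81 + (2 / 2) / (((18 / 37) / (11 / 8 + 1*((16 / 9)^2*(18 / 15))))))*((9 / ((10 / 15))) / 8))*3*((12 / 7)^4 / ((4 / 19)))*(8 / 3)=494805258 / 84035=5888.09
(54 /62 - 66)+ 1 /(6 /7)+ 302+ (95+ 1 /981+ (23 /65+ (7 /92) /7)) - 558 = -40844644619 /181857780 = -224.60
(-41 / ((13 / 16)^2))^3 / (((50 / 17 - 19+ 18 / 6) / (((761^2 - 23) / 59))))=437823536392830976 / 2431597857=180055898.28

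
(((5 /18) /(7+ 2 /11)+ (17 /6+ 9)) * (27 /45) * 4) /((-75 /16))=-540224 /88875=-6.08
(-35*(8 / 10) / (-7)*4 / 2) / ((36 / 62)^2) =1922 / 81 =23.73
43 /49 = 0.88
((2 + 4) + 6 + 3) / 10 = 3 / 2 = 1.50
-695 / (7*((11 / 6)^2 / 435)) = -10883700 / 847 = -12849.70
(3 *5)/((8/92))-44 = 257/2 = 128.50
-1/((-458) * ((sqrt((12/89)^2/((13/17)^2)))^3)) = 1548816893/3888266112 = 0.40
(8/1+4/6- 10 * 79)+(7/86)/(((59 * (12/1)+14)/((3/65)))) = -9460337057/12107940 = -781.33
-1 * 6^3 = -216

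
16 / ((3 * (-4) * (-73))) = 4 / 219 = 0.02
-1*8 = -8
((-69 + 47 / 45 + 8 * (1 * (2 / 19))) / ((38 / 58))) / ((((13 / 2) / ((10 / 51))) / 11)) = -5632264 / 165699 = -33.99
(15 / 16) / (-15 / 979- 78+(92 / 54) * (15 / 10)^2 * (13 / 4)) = -44055 / 3080654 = -0.01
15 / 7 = 2.14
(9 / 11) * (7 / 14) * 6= 27 / 11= 2.45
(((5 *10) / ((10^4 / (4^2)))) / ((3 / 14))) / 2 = 0.19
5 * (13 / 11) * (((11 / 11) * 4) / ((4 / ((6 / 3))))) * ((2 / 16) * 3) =195 / 44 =4.43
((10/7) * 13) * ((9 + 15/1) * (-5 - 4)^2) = 252720/7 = 36102.86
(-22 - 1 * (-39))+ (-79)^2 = 6258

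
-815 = -815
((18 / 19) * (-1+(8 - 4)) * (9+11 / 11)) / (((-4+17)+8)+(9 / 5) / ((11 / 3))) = 4950 / 3743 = 1.32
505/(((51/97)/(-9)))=-146955/17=-8644.41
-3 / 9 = -1 / 3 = -0.33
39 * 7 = 273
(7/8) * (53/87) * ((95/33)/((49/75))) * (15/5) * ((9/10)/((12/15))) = 1132875/142912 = 7.93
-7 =-7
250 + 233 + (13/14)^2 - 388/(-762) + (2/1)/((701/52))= 25363581925/52347876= 484.52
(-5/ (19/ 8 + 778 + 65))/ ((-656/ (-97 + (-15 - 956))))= -2670/ 277283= -0.01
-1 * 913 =-913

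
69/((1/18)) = 1242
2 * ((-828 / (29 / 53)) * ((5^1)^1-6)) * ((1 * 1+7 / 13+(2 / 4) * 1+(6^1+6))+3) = 19440612 / 377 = 51566.61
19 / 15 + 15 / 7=358 / 105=3.41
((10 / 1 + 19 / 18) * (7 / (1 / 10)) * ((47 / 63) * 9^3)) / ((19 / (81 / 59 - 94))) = -2300136525 / 1121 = -2051861.31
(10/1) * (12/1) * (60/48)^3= 1875/8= 234.38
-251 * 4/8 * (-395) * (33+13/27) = 44813540/27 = 1659760.74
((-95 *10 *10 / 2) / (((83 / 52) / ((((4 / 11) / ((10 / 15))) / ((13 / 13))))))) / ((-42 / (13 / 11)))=3211000 / 70301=45.68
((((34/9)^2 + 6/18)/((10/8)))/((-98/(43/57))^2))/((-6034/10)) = -312481/272335439439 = -0.00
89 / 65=1.37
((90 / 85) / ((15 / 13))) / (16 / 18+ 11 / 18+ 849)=0.00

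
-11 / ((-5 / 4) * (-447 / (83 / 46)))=-1826 / 51405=-0.04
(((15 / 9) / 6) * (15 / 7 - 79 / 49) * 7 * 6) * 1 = 130 / 21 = 6.19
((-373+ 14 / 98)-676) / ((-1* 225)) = 7342 / 1575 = 4.66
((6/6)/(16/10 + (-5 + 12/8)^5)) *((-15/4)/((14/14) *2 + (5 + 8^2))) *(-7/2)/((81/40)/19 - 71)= 228000/45784134373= 0.00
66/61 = 1.08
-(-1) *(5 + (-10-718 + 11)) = -712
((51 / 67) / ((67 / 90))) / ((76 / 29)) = 66555 / 170582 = 0.39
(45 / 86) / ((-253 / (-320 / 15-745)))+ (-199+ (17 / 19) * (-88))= -10378341 / 37582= -276.15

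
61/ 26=2.35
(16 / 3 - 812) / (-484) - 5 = -10 / 3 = -3.33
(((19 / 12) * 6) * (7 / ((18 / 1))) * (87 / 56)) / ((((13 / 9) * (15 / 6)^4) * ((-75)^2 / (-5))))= -551 / 6093750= -0.00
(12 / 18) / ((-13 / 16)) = -32 / 39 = -0.82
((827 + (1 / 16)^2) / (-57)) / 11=-70571 / 53504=-1.32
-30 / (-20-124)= 5 / 24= 0.21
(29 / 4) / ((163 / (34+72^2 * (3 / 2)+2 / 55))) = 3114252 / 8965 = 347.38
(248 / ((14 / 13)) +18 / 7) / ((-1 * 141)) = -1630 / 987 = -1.65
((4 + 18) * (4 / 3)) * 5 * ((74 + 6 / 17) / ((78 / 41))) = 11401280 / 1989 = 5732.17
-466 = -466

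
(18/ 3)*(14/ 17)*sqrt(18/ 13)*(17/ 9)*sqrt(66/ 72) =10.51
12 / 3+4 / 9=40 / 9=4.44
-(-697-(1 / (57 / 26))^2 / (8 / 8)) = 2265229 / 3249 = 697.21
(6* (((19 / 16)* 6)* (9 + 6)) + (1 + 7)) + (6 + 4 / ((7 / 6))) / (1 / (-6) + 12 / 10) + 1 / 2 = 571903 / 868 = 658.87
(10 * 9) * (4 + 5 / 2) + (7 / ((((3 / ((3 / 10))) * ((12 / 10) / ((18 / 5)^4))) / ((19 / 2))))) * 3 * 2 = 3856077 / 625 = 6169.72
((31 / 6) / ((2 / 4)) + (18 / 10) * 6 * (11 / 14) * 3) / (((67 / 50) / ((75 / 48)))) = 234875 / 5628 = 41.73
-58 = -58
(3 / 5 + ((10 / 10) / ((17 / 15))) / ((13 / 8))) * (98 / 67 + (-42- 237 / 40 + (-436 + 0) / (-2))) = 580627623 / 2961400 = 196.07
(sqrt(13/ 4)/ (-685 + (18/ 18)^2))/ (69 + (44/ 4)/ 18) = -sqrt(13)/ 95228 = -0.00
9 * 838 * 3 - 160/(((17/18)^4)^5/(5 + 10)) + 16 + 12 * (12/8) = 61499716755283405738970576260/4064231406647572522401601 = 15131.94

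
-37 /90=-0.41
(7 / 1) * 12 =84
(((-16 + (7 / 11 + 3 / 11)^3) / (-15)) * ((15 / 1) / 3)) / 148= 5074 / 147741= 0.03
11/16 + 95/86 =1233/688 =1.79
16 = 16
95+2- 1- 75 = 21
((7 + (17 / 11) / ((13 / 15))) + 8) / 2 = 1200 / 143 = 8.39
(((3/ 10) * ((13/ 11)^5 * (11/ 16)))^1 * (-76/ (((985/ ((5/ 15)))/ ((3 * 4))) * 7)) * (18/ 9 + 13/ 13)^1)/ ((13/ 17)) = -83026827/ 1009496950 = -0.08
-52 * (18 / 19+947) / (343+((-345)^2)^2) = -234143 / 67293017098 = -0.00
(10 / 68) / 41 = 5 / 1394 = 0.00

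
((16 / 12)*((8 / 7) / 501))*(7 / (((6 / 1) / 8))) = 128 / 4509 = 0.03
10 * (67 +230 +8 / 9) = 26810 / 9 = 2978.89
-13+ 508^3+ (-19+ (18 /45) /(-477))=312665104798 /2385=131096480.00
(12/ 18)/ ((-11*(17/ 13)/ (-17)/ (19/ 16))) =247/ 264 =0.94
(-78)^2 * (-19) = -115596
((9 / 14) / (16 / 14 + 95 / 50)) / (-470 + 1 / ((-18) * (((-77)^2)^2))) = -9491321070 / 21115025607131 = -0.00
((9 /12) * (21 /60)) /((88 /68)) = 357 /1760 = 0.20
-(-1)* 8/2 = 4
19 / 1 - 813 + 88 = -706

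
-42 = -42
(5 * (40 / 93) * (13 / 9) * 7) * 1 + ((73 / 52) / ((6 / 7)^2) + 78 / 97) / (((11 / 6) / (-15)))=-43524625 / 92880216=-0.47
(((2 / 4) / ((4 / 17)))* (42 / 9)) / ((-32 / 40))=-595 / 48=-12.40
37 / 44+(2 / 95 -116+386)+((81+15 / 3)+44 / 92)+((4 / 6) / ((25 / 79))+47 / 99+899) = 5446472677 / 4326300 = 1258.92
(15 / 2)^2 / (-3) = -75 / 4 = -18.75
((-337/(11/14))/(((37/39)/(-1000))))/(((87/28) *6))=858676000/35409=24250.22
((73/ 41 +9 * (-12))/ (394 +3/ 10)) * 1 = -43550/ 161663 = -0.27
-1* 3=-3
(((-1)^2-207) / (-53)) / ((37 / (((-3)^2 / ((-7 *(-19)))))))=1854 / 260813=0.01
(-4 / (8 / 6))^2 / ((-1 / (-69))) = 621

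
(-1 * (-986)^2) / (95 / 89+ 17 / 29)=-627309469 / 1067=-587918.90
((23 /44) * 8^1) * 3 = 138 /11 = 12.55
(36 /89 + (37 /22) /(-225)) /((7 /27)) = 524721 /342650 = 1.53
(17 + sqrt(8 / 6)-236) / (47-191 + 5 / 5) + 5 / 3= 1372 / 429-2 * sqrt(3) / 429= 3.19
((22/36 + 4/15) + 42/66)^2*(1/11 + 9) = 2247001/107811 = 20.84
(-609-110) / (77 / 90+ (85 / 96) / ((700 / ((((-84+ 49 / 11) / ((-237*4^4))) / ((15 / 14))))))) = -1381981962240 / 1644456863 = -840.39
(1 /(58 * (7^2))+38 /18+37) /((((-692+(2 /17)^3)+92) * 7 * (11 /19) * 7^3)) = -0.00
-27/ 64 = -0.42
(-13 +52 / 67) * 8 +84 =-924 / 67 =-13.79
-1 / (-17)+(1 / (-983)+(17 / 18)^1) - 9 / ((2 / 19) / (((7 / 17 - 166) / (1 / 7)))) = 14905377280 / 150399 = 99105.56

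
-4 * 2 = -8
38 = 38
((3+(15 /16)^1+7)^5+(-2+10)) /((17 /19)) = 3118645711677 /17825792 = 174951.31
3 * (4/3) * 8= 32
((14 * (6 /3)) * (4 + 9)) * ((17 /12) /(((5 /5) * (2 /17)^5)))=2196518779 /96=22880403.95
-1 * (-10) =10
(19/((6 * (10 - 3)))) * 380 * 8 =28880/21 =1375.24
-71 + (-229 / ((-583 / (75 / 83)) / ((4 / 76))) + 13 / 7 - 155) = -1442404254 / 6435737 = -224.12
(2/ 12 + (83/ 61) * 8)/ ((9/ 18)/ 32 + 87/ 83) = 10.39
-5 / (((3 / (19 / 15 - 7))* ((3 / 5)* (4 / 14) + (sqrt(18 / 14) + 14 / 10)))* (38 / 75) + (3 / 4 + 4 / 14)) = -112182700 / 10615537 - 20588400* sqrt(7) / 10615537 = -15.70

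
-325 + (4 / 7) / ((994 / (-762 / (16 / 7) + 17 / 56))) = -7919388 / 24353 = -325.19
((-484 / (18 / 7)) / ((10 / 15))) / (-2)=847 / 6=141.17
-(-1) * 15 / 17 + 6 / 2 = 3.88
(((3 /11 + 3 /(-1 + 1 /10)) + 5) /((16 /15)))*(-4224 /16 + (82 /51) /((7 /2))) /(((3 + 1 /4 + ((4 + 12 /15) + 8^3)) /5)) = -188168000 /40844727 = -4.61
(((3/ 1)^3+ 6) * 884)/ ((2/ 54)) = 787644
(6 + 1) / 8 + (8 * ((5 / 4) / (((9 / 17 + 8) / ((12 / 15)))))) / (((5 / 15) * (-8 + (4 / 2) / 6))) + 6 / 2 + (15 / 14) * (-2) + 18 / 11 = 6166141 / 2054360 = 3.00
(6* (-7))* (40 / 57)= -560 / 19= -29.47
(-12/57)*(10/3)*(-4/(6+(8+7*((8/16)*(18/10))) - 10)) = 1600/5871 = 0.27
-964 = -964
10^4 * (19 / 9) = 21111.11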